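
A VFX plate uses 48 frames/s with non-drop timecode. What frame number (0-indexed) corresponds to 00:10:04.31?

frame 29023

Total seconds to the label: (0 × 3600 + 10 × 60 + 4) = 604.
Frame index = 604 × 48 + 31 = 29023.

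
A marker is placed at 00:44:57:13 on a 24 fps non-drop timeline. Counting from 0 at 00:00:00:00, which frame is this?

Total seconds to the label: (0 × 3600 + 44 × 60 + 57) = 2697.
Frame index = 2697 × 24 + 13 = 64741.

64741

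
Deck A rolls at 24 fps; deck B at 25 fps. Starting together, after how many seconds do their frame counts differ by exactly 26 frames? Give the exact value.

26 seconds

The gap grows by |25 − 24| = 1 frame per second.
Time for a 26-frame gap: 26 ÷ (1) = 26 s.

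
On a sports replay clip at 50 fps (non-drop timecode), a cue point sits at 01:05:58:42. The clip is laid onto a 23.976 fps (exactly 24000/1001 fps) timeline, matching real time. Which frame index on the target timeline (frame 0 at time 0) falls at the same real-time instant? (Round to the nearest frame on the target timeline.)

Source frame index: (1×3600 + 5×60 + 58) × 50 + 42 = 197942.
Real time: 197942 / (50) = 98971/25 s.
Target frame: (98971/25) × (24000/1001) = 95012160/1001 ≈ 94917.243 → 94917.

frame 94917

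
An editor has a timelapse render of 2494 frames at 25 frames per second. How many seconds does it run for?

99.76 seconds

Running time = 2494 / (25) = 99.76 s.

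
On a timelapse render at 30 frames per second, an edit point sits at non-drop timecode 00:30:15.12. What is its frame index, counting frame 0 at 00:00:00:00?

Total seconds to the label: (0 × 3600 + 30 × 60 + 15) = 1815.
Frame index = 1815 × 30 + 12 = 54462.

frame 54462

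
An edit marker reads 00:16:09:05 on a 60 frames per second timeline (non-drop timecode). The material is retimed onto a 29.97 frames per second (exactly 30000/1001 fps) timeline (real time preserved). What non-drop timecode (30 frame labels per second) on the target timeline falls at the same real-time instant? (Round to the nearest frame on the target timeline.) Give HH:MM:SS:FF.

Source frame index: (0×3600 + 16×60 + 9) × 60 + 5 = 58145.
Real time: 58145 / (60) = 11629/12 s.
Target frame: (11629/12) × (30000/1001) = 29072500/1001 ≈ 29043.457 → 29043.
At 30 labels/s: frame 29043 → 00:16:08:03.

00:16:08:03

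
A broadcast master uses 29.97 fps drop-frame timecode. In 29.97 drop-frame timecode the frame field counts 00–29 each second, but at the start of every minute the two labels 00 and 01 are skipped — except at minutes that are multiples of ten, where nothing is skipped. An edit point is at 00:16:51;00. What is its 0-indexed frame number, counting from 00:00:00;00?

30300

As if non-drop at 30 labels/s: (0 × 3600 + 16 × 60 + 51) × 30 + 0 = 30330.
Minute boundaries passed: 16; those not divisible by 10: 16 − 1 = 15; dropped labels = 2 × 15 = 30.
Actual frame index = 30330 − 30 = 30300.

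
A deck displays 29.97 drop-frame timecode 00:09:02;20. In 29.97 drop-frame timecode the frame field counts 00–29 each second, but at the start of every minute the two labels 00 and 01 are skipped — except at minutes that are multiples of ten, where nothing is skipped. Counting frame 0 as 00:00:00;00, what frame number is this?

As if non-drop at 30 labels/s: (0 × 3600 + 9 × 60 + 2) × 30 + 20 = 16280.
Minute boundaries passed: 9; those not divisible by 10: 9 − 0 = 9; dropped labels = 2 × 9 = 18.
Actual frame index = 16280 − 18 = 16262.

16262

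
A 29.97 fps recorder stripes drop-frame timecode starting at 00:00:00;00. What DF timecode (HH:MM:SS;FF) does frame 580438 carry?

Ten DF minutes hold 17982 frames, so frame 580438 lies in block 32 (frames 575424–593405) with 5014 frames into that block.
The block's first minute is 1800 frames and the rest 1798 each; 5014 frames reaches minute 2, so 32 × 18 + 2 × 2 = 580 labels have been skipped so far.
Adding those back, label number 580438 + 580 = 581018 at 30 labels/s is 19367 s + 8 f = 5 h 22 min 47 s frame 8, i.e. 05:22:47;08.

05:22:47;08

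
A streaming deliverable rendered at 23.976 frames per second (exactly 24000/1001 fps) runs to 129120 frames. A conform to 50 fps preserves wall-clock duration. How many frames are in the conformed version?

269269 frames

Target frames = source frames × (target rate / source rate) = 129120 × (50)/(24000/1001) = 129120 × 1001/480 = 269269.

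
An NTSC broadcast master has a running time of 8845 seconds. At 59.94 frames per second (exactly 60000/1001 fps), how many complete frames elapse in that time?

530169 frames

Frames = 8845 × 60000/1001 = 530700000/1001 ≈ 530169.8302.
Complete frames: 530169.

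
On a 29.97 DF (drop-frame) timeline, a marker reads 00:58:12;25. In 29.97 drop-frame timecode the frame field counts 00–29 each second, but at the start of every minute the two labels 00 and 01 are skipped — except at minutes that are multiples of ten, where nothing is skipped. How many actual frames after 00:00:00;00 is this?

Complete 10-minute blocks: 5, each 17982 frames → 89910.
Remaining 8 whole minutes in the current block: 1800 + 7 × 1798 = 14386 frames.
Within the current minute: 12 × 30 + 25 − 2 = 383 (labels ;00/;01 skipped at this minute). Total = 89910 + 14386 + 383 = 104679.

104679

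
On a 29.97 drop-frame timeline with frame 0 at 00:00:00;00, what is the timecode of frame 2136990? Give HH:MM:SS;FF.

19:48:24;10

Each 10-minute DF block holds 10 × 60 × 30 − 9 × 2 = 17982 frames. 2136990 ÷ 17982 → 118 full blocks, remainder 15114.
Within the partial block the first minute is 1800 frames and each further minute 1798, so 8 further minute boundaries passed. Total skipped labels = 18 × 118 + 2 × 8 = 2140.
Non-drop label index = 2136990 + 2140 = 2139130; at 30 labels/s that is 19:48:24:10, i.e. DF 19:48:24;10.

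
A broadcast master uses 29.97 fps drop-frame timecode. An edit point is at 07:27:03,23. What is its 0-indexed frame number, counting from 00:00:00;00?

As if non-drop at 30 labels/s: (7 × 3600 + 27 × 60 + 3) × 30 + 23 = 804713.
Minute boundaries passed: 447; those not divisible by 10: 447 − 44 = 403; dropped labels = 2 × 403 = 806.
Actual frame index = 804713 − 806 = 803907.

803907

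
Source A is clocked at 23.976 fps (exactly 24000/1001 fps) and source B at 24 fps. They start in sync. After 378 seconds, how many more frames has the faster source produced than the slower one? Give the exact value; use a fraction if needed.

A emits 24000/1001 × 378 = 1296000/143 frames; B emits 24 × 378 = 9072.
Difference = 1296/143 frames (≈ 9.0629); B is ahead of A.

1296/143 frames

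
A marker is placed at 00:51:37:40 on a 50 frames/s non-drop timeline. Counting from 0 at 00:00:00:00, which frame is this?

Total seconds to the label: (0 × 3600 + 51 × 60 + 37) = 3097.
Frame index = 3097 × 50 + 40 = 154890.

154890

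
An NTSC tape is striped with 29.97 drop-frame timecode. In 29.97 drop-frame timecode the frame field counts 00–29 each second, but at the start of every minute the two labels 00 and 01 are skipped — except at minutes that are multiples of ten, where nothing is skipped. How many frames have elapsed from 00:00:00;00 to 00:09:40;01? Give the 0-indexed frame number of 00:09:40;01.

Complete 10-minute blocks: 0, each 17982 frames → 0.
Remaining 9 whole minutes in the current block: 1800 + 8 × 1798 = 16184 frames.
Within the current minute: 40 × 30 + 1 − 2 = 1199 (labels ;00/;01 skipped at this minute). Total = 0 + 16184 + 1199 = 17383.

17383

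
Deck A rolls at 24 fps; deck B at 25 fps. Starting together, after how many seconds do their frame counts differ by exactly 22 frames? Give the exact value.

22 seconds

The gap grows by |25 − 24| = 1 frame per second.
Time for a 22-frame gap: 22 ÷ (1) = 22 s.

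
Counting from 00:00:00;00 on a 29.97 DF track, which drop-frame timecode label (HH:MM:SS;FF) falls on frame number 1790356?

Ten DF minutes hold 17982 frames, so frame 1790356 lies in block 99 (frames 1780218–1798199) with 10138 frames into that block.
The block's first minute is 1800 frames and the rest 1798 each; 10138 frames reaches minute 5, so 99 × 18 + 5 × 2 = 1792 labels have been skipped so far.
Adding those back, label number 1790356 + 1792 = 1792148 at 30 labels/s is 59738 s + 8 f = 16 h 35 min 38 s frame 8, i.e. 16:35:38;08.

16:35:38;08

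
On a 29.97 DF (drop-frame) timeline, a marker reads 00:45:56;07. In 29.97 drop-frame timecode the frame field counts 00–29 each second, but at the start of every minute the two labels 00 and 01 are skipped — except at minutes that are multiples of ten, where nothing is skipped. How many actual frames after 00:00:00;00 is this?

82605

As if non-drop at 30 labels/s: (0 × 3600 + 45 × 60 + 56) × 30 + 7 = 82687.
Minute boundaries passed: 45; those not divisible by 10: 45 − 4 = 41; dropped labels = 2 × 41 = 82.
Actual frame index = 82687 − 82 = 82605.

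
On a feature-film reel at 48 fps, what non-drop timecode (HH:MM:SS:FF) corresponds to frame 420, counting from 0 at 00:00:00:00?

00:00:08:36

420 ÷ 48 = 8 full seconds, remainder 36 frames.
8 s = 0 h 0 min 8 s.
Timecode: 00:00:08:36.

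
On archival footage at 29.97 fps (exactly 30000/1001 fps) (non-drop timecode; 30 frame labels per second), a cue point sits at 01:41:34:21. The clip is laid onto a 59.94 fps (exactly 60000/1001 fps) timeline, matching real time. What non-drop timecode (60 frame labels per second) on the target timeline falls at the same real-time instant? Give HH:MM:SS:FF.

01:41:34:42

Source frame index: (1×3600 + 41×60 + 34) × 30 + 21 = 182841.
Real time: 182841 / (30000/1001) = 61007947/10000 s.
Target frame: (61007947/10000) × (60000/1001) = 365682.
At 60 labels/s: frame 365682 → 01:41:34:42.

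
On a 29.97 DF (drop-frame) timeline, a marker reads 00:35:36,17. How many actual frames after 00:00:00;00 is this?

64033

Complete 10-minute blocks: 3, each 17982 frames → 53946.
Remaining 5 whole minutes in the current block: 1800 + 4 × 1798 = 8992 frames.
Within the current minute: 36 × 30 + 17 − 2 = 1095 (labels ;00/;01 skipped at this minute). Total = 53946 + 8992 + 1095 = 64033.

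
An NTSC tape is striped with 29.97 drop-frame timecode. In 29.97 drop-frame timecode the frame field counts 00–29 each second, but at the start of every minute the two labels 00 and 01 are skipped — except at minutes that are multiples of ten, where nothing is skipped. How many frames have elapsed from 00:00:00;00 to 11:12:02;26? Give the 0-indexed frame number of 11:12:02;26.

1208476

Complete 10-minute blocks: 67, each 17982 frames → 1204794.
Remaining 2 whole minutes in the current block: 1800 + 1 × 1798 = 3598 frames.
Within the current minute: 2 × 30 + 26 − 2 = 84 (labels ;00/;01 skipped at this minute). Total = 1204794 + 3598 + 84 = 1208476.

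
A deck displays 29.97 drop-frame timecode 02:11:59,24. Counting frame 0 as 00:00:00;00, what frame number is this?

237358

Complete 10-minute blocks: 13, each 17982 frames → 233766.
Remaining 1 whole minute in the current block: 1800 + 0 × 1798 = 1800 frames.
Within the current minute: 59 × 30 + 24 − 2 = 1792 (labels ;00/;01 skipped at this minute). Total = 233766 + 1800 + 1792 = 237358.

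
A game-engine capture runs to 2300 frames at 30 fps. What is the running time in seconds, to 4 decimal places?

Running time = 2300 × 1/30 = 230/3 s ≈ 76.6667 s.

76.6667 seconds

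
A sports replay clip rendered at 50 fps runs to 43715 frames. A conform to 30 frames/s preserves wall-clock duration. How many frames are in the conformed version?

Target frames = source frames × (target rate / source rate) = 43715 × (30)/(50) = 43715 × 3/5 = 26229.

26229 frames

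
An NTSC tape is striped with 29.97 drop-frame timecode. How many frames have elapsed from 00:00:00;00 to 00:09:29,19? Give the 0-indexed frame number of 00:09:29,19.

Complete 10-minute blocks: 0, each 17982 frames → 0.
Remaining 9 whole minutes in the current block: 1800 + 8 × 1798 = 16184 frames.
Within the current minute: 29 × 30 + 19 − 2 = 887 (labels ;00/;01 skipped at this minute). Total = 0 + 16184 + 887 = 17071.

17071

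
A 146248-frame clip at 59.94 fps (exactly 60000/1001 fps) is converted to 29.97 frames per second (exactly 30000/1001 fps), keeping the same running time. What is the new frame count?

73124 frames

Target frames = source frames × (target rate / source rate) = 146248 × (30000/1001)/(60000/1001) = 146248 × 1/2 = 73124.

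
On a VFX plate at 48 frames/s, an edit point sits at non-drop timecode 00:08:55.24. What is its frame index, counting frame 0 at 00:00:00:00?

frame 25704

Total seconds to the label: (0 × 3600 + 8 × 60 + 55) = 535.
Frame index = 535 × 48 + 24 = 25704.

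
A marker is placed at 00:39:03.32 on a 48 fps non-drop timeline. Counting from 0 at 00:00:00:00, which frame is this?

Total seconds to the label: (0 × 3600 + 39 × 60 + 3) = 2343.
Frame index = 2343 × 48 + 32 = 112496.

112496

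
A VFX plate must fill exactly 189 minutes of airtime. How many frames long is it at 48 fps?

544320 frames

189 min = 11340 s.
Frames = 11340 × 48 = 544320.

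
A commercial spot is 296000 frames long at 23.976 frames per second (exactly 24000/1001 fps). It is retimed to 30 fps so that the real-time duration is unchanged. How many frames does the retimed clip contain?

Target frames = source frames × (target rate / source rate) = 296000 × (30)/(24000/1001) = 296000 × 1001/800 = 370370.

370370 frames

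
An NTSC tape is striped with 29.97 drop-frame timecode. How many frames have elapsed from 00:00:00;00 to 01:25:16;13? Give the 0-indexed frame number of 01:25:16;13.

Complete 10-minute blocks: 8, each 17982 frames → 143856.
Remaining 5 whole minutes in the current block: 1800 + 4 × 1798 = 8992 frames.
Within the current minute: 16 × 30 + 13 − 2 = 491 (labels ;00/;01 skipped at this minute). Total = 143856 + 8992 + 491 = 153339.

153339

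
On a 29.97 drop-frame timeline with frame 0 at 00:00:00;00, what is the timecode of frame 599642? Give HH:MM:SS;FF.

05:33:28;02

Each 10-minute DF block holds 10 × 60 × 30 − 9 × 2 = 17982 frames. 599642 ÷ 17982 → 33 full blocks, remainder 6236.
Within the partial block the first minute is 1800 frames and each further minute 1798, so 3 further minute boundaries passed. Total skipped labels = 18 × 33 + 2 × 3 = 600.
Non-drop label index = 599642 + 600 = 600242; at 30 labels/s that is 05:33:28:02, i.e. DF 05:33:28;02.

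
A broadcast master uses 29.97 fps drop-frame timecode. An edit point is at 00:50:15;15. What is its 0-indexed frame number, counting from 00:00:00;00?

As if non-drop at 30 labels/s: (0 × 3600 + 50 × 60 + 15) × 30 + 15 = 90465.
Minute boundaries passed: 50; those not divisible by 10: 50 − 5 = 45; dropped labels = 2 × 45 = 90.
Actual frame index = 90465 − 90 = 90375.

90375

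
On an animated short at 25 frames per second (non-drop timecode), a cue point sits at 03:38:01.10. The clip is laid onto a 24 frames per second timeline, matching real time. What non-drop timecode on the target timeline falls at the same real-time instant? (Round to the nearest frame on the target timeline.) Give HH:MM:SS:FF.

Source frame index: (3×3600 + 38×60 + 1) × 25 + 10 = 327035.
Real time: 327035 / (25) = 65407/5 s.
Target frame: (65407/5) × (24) = 1569768/5 ≈ 313953.600 → 313954.
At 24 labels/s: frame 313954 → 03:38:01:10.

03:38:01:10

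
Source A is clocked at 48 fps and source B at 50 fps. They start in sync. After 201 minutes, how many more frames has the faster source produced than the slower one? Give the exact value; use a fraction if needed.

24120 frames

201 min = 12060 s.
A emits 48 × 12060 = 578880 frames; B emits 50 × 12060 = 603000.
Difference = 24120 frames; B is ahead of A.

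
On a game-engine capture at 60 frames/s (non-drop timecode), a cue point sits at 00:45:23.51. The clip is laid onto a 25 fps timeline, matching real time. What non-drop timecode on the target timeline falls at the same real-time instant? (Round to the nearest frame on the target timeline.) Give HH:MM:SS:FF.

Source frame index: (0×3600 + 45×60 + 23) × 60 + 51 = 163431.
Real time: 163431 / (60) = 54477/20 s.
Target frame: (54477/20) × (25) = 272385/4 ≈ 68096.250 → 68096.
At 25 labels/s: frame 68096 → 00:45:23:21.

00:45:23:21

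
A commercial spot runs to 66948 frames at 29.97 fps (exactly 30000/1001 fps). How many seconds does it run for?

2233.8316 seconds

Running time = 66948 / (30000/1001) = 2233.8316 s.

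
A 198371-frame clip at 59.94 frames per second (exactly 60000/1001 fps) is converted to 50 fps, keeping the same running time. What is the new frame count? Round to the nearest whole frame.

Frames at target rate = 198371 × (50) / (60000/1001) = 198569371/1200 ≈ 165474.476.
Nearest whole frame: 165474.

165474 frames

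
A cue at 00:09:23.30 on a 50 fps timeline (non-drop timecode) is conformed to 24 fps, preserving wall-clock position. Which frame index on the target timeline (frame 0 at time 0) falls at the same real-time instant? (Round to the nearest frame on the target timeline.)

frame 13526

Source frame index: (0×3600 + 9×60 + 23) × 50 + 30 = 28180.
Real time: 28180 / (50) = 2818/5 s.
Target frame: (2818/5) × (24) = 67632/5 ≈ 13526.400 → 13526.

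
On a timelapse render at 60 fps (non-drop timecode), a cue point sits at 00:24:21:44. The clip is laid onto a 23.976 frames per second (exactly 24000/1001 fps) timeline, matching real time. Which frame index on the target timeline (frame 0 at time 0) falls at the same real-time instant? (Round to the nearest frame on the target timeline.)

Source frame index: (0×3600 + 24×60 + 21) × 60 + 44 = 87704.
Real time: 87704 / (60) = 21926/15 s.
Target frame: (21926/15) × (24000/1001) = 35081600/1001 ≈ 35046.553 → 35047.

frame 35047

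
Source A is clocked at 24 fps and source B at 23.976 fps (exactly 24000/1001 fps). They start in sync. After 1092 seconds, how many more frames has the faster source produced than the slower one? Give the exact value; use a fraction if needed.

288/11 frames

A emits 24 × 1092 = 26208 frames; B emits 24000/1001 × 1092 = 288000/11.
Difference = 288/11 frames (≈ 26.1818); B is behind A.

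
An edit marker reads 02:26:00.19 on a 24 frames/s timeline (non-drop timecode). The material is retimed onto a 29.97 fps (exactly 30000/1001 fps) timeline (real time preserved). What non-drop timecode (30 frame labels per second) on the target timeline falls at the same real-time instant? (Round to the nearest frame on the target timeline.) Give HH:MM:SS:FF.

Source frame index: (2×3600 + 26×60 + 0) × 24 + 19 = 210259.
Real time: 210259 / (24) = 210259/24 s.
Target frame: (210259/24) × (30000/1001) = 37546250/143 ≈ 262561.189 → 262561.
At 30 labels/s: frame 262561 → 02:25:52:01.

02:25:52:01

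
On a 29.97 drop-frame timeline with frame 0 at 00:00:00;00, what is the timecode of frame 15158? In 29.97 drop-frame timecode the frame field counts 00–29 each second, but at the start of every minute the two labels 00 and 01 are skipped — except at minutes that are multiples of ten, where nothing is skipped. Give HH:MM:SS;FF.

00:08:25;24

Each 10-minute DF block holds 10 × 60 × 30 − 9 × 2 = 17982 frames. 15158 ÷ 17982 → 0 full blocks, remainder 15158.
Within the partial block the first minute is 1800 frames and each further minute 1798, so 8 further minute boundaries passed. Total skipped labels = 18 × 0 + 2 × 8 = 16.
Non-drop label index = 15158 + 16 = 15174; at 30 labels/s that is 00:08:25:24, i.e. DF 00:08:25;24.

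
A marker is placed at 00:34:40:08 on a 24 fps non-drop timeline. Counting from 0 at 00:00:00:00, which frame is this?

Total seconds to the label: (0 × 3600 + 34 × 60 + 40) = 2080.
Frame index = 2080 × 24 + 8 = 49928.

49928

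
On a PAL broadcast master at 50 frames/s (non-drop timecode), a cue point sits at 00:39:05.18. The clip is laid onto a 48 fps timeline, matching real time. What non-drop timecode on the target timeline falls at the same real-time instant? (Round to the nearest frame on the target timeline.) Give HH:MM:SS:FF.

00:39:05:17

Source frame index: (0×3600 + 39×60 + 5) × 50 + 18 = 117268.
Real time: 117268 / (50) = 58634/25 s.
Target frame: (58634/25) × (48) = 2814432/25 ≈ 112577.280 → 112577.
At 48 labels/s: frame 112577 → 00:39:05:17.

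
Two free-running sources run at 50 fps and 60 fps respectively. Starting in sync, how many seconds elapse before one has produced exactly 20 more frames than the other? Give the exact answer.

2 seconds

The gap grows by |60 − 50| = 10 frames per second.
Time for a 20-frame gap: 20 ÷ (10) = 2 s.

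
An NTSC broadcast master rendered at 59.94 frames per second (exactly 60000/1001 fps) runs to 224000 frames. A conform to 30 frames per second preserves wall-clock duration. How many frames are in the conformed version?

112112 frames

Target frames = source frames × (target rate / source rate) = 224000 × (30)/(60000/1001) = 224000 × 1001/2000 = 112112.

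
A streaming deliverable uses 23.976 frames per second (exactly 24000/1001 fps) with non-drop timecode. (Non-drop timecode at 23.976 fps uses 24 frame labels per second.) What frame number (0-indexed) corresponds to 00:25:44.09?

37065

Total seconds to the label: (0 × 3600 + 25 × 60 + 44) = 1544.
Frame index = 1544 × 24 + 9 = 37065.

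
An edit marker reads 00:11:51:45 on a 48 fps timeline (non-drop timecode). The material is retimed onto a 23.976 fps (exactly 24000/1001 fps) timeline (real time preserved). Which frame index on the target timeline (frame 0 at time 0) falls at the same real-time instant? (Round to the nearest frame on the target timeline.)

Source frame index: (0×3600 + 11×60 + 51) × 48 + 45 = 34173.
Real time: 34173 / (48) = 11391/16 s.
Target frame: (11391/16) × (24000/1001) = 17086500/1001 ≈ 17069.431 → 17069.

frame 17069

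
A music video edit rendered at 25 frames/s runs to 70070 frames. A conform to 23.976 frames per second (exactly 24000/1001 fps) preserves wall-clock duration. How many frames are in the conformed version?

Target frames = source frames × (target rate / source rate) = 70070 × (24000/1001)/(25) = 70070 × 960/1001 = 67200.

67200 frames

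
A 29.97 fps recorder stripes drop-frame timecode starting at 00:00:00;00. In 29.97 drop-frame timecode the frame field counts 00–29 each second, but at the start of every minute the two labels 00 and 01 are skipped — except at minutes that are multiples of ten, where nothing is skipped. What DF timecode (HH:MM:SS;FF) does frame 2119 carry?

00:01:10;21

Ten DF minutes hold 17982 frames, so frame 2119 lies in block 0 (frames 0–17981) with 2119 frames into that block.
The block's first minute is 1800 frames and the rest 1798 each; 2119 frames reaches minute 1, so 0 × 18 + 1 × 2 = 2 labels have been skipped so far.
Adding those back, label number 2119 + 2 = 2121 at 30 labels/s is 70 s + 21 f = 0 h 1 min 10 s frame 21, i.e. 00:01:10;21.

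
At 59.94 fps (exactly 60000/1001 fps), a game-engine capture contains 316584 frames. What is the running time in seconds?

Running time = 316584 / (60000/1001) = 5281.6764 s.

5281.6764 seconds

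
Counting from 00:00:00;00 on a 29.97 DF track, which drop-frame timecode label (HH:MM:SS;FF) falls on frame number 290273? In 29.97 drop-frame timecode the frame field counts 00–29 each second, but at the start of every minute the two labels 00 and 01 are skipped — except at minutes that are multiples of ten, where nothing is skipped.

02:41:25;13

Each 10-minute DF block holds 10 × 60 × 30 − 9 × 2 = 17982 frames. 290273 ÷ 17982 → 16 full blocks, remainder 2561.
Within the partial block the first minute is 1800 frames and each further minute 1798, so 1 further minute boundary passed. Total skipped labels = 18 × 16 + 2 × 1 = 290.
Non-drop label index = 290273 + 290 = 290563; at 30 labels/s that is 02:41:25:13, i.e. DF 02:41:25;13.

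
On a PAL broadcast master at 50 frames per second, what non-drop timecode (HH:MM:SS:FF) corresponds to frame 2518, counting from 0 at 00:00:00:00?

2518 ÷ 50 = 50 full seconds, remainder 18 frames.
50 s = 0 h 0 min 50 s.
Timecode: 00:00:50:18.

00:00:50:18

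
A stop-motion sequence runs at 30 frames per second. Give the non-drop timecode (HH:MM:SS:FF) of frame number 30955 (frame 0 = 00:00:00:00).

00:17:11:25

30955 ÷ 30 = 1031 full seconds, remainder 25 frames.
1031 s = 0 h 17 min 11 s.
Timecode: 00:17:11:25.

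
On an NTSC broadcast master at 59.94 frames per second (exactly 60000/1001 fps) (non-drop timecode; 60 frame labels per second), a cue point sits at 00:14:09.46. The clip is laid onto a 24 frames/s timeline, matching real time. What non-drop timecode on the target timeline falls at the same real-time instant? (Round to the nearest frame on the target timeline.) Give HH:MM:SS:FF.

Source frame index: (0×3600 + 14×60 + 9) × 60 + 46 = 50986.
Real time: 50986 / (60000/1001) = 25518493/30000 s.
Target frame: (25518493/30000) × (24) = 25518493/1250 ≈ 20414.794 → 20415.
At 24 labels/s: frame 20415 → 00:14:10:15.

00:14:10:15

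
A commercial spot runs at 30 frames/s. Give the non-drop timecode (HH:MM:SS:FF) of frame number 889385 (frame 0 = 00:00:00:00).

08:14:06:05

889385 ÷ 30 = 29646 full seconds, remainder 5 frames.
29646 s = 8 h 14 min 6 s.
Timecode: 08:14:06:05.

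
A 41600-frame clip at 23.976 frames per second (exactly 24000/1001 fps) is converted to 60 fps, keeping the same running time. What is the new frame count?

Target frames = source frames × (target rate / source rate) = 41600 × (60)/(24000/1001) = 41600 × 1001/400 = 104104.

104104 frames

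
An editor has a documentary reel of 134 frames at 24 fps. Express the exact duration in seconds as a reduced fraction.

67/12 seconds

Running time = 134 ÷ (24) = 134 × 1/24 = 67/12 s.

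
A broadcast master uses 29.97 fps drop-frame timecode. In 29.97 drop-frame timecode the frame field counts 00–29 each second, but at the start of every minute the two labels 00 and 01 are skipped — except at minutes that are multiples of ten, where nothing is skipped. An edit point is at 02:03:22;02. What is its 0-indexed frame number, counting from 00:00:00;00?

Complete 10-minute blocks: 12, each 17982 frames → 215784.
Remaining 3 whole minutes in the current block: 1800 + 2 × 1798 = 5396 frames.
Within the current minute: 22 × 30 + 2 − 2 = 660 (labels ;00/;01 skipped at this minute). Total = 215784 + 5396 + 660 = 221840.

221840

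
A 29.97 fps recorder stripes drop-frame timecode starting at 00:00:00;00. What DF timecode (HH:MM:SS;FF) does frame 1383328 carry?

12:49:17;04

Each 10-minute DF block holds 10 × 60 × 30 − 9 × 2 = 17982 frames. 1383328 ÷ 17982 → 76 full blocks, remainder 16696.
Within the partial block the first minute is 1800 frames and each further minute 1798, so 9 further minute boundaries passed. Total skipped labels = 18 × 76 + 2 × 9 = 1386.
Non-drop label index = 1383328 + 1386 = 1384714; at 30 labels/s that is 12:49:17:04, i.e. DF 12:49:17;04.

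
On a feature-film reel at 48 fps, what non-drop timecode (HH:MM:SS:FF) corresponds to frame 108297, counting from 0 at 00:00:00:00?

00:37:36:09

108297 ÷ 48 = 2256 full seconds, remainder 9 frames.
2256 s = 0 h 37 min 36 s.
Timecode: 00:37:36:09.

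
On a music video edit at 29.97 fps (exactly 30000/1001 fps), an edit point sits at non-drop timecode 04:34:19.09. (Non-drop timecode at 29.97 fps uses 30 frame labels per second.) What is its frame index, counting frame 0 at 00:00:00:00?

493779

Total seconds to the label: (4 × 3600 + 34 × 60 + 19) = 16459.
Frame index = 16459 × 30 + 9 = 493779.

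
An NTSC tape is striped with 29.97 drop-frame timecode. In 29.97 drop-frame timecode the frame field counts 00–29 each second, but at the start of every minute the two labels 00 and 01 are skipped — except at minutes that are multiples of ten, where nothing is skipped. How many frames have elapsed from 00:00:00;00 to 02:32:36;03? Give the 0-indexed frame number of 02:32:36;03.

274409

As if non-drop at 30 labels/s: (2 × 3600 + 32 × 60 + 36) × 30 + 3 = 274683.
Minute boundaries passed: 152; those not divisible by 10: 152 − 15 = 137; dropped labels = 2 × 137 = 274.
Actual frame index = 274683 − 274 = 274409.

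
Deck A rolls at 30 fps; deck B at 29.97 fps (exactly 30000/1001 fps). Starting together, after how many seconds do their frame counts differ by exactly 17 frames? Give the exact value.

17017/30 seconds

The gap grows by |30000/1001 − 30| = 30/1001 frames per second.
Time for a 17-frame gap: 17 ÷ (30/1001) = 17017/30 s.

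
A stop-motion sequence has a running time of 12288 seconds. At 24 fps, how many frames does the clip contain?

294912 frames

Frames = 12288 × 24 = 294912.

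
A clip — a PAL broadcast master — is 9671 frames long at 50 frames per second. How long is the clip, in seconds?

Running time = 9671 / (50) = 193.42 s.

193.42 seconds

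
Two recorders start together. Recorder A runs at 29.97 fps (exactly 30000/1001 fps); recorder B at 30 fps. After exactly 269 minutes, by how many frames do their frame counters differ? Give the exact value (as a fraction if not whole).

269 min = 16140 s.
A emits 30000/1001 × 16140 = 484200000/1001 frames; B emits 30 × 16140 = 484200.
Difference = 484200/1001 frames (≈ 483.7163); B is ahead of A.

484200/1001 frames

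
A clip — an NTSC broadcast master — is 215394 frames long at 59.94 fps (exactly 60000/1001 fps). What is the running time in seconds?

3593.4899 seconds

Running time = 215394 / (60000/1001) = 3593.4899 s.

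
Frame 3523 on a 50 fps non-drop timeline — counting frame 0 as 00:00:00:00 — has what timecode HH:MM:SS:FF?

3523 ÷ 50 = 70 full seconds, remainder 23 frames.
70 s = 0 h 1 min 10 s.
Timecode: 00:01:10:23.

00:01:10:23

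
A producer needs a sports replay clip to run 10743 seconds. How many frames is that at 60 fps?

644580 frames

Frames = 10743 × 60 = 644580.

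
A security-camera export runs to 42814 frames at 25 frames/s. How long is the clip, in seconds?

1712.56 seconds

Running time = 42814 / (25) = 1712.56 s.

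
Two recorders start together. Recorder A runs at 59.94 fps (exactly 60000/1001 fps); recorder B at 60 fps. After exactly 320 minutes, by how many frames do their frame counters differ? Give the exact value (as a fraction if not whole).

1152000/1001 frames

320 min = 19200 s.
A emits 60000/1001 × 19200 = 1152000000/1001 frames; B emits 60 × 19200 = 1152000.
Difference = 1152000/1001 frames (≈ 1150.8492); B is ahead of A.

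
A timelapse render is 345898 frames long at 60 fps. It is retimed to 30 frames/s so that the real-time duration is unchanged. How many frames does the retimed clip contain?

Target frames = source frames × (target rate / source rate) = 345898 × (30)/(60) = 345898 × 1/2 = 172949.

172949 frames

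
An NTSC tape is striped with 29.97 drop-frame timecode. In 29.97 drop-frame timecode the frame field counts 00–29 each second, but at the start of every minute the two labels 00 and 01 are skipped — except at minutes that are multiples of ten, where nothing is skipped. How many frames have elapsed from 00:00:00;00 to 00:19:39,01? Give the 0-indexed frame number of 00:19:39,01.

Complete 10-minute blocks: 1, each 17982 frames → 17982.
Remaining 9 whole minutes in the current block: 1800 + 8 × 1798 = 16184 frames.
Within the current minute: 39 × 30 + 1 − 2 = 1169 (labels ;00/;01 skipped at this minute). Total = 17982 + 16184 + 1169 = 35335.

35335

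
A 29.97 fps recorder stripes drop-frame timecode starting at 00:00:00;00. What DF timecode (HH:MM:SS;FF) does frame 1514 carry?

Ten DF minutes hold 17982 frames, so frame 1514 lies in block 0 (frames 0–17981) with 1514 frames into that block.
The block's first minute is 1800 frames and the rest 1798 each; 1514 frames reaches minute 0, so 0 × 18 + 0 × 2 = 0 labels have been skipped so far.
Adding those back, label number 1514 + 0 = 1514 at 30 labels/s is 50 s + 14 f = 0 h 0 min 50 s frame 14, i.e. 00:00:50;14.

00:00:50;14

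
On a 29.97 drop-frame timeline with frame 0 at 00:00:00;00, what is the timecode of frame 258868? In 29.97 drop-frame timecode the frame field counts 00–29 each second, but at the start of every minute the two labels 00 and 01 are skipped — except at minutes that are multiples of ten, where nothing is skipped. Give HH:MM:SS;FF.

Ten DF minutes hold 17982 frames, so frame 258868 lies in block 14 (frames 251748–269729) with 7120 frames into that block.
The block's first minute is 1800 frames and the rest 1798 each; 7120 frames reaches minute 3, so 14 × 18 + 3 × 2 = 258 labels have been skipped so far.
Adding those back, label number 258868 + 258 = 259126 at 30 labels/s is 8637 s + 16 f = 2 h 23 min 57 s frame 16, i.e. 02:23:57;16.

02:23:57;16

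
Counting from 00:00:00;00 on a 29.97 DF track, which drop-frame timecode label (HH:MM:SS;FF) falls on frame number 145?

Each 10-minute DF block holds 10 × 60 × 30 − 9 × 2 = 17982 frames. 145 ÷ 17982 → 0 full blocks, remainder 145.
Within the partial block the first minute is 1800 frames and each further minute 1798, so 0 further minute boundaries passed. Total skipped labels = 18 × 0 + 2 × 0 = 0.
Non-drop label index = 145 + 0 = 145; at 30 labels/s that is 00:00:04:25, i.e. DF 00:00:04;25.

00:00:04;25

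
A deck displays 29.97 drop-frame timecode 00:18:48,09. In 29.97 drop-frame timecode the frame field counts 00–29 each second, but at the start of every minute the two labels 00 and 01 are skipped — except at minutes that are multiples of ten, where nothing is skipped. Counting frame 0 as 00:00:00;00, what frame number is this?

As if non-drop at 30 labels/s: (0 × 3600 + 18 × 60 + 48) × 30 + 9 = 33849.
Minute boundaries passed: 18; those not divisible by 10: 18 − 1 = 17; dropped labels = 2 × 17 = 34.
Actual frame index = 33849 − 34 = 33815.

33815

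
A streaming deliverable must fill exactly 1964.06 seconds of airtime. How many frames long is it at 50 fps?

Frames = 1964.06 × 50 = 98203.

98203 frames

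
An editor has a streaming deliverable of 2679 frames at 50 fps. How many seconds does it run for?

53.58 seconds

Running time = 2679 / (50) = 53.58 s.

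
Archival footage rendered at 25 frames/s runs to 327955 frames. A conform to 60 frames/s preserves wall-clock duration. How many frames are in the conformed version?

787092 frames

Target frames = source frames × (target rate / source rate) = 327955 × (60)/(25) = 327955 × 12/5 = 787092.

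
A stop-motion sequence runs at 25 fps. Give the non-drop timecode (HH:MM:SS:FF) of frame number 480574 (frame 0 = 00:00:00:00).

480574 ÷ 25 = 19222 full seconds, remainder 24 frames.
19222 s = 5 h 20 min 22 s.
Timecode: 05:20:22:24.

05:20:22:24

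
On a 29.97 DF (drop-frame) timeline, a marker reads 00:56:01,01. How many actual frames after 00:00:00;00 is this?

100729

Complete 10-minute blocks: 5, each 17982 frames → 89910.
Remaining 6 whole minutes in the current block: 1800 + 5 × 1798 = 10790 frames.
Within the current minute: 1 × 30 + 1 − 2 = 29 (labels ;00/;01 skipped at this minute). Total = 89910 + 10790 + 29 = 100729.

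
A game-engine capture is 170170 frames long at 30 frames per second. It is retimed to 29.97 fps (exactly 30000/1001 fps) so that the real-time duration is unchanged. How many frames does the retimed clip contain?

170000 frames

Target frames = source frames × (target rate / source rate) = 170170 × (30000/1001)/(30) = 170170 × 1000/1001 = 170000.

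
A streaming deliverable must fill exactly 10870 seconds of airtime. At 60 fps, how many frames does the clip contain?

Frames = 10870 × 60 = 652200.

652200 frames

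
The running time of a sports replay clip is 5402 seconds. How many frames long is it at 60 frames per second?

324120 frames

Frames = 5402 × 60 = 324120.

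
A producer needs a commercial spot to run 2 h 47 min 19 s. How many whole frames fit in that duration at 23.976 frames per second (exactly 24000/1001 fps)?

2 h 47 min 19 s = 10039 s.
Frames = 10039 × 24000/1001 = 240936000/1001 ≈ 240695.3047.
Complete frames: 240695.

240695 frames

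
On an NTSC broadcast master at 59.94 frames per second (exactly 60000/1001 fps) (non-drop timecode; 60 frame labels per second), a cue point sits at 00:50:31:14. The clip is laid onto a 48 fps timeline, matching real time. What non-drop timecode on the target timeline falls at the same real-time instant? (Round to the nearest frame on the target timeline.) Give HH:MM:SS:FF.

00:50:34:13

Source frame index: (0×3600 + 50×60 + 31) × 60 + 14 = 181874.
Real time: 181874 / (60000/1001) = 91027937/30000 s.
Target frame: (91027937/30000) × (48) = 91027937/625 ≈ 145644.699 → 145645.
At 48 labels/s: frame 145645 → 00:50:34:13.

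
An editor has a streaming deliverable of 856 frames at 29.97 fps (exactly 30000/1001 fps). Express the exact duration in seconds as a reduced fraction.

107107/3750 seconds

Running time = 856 ÷ (30000/1001) = 856 × 1001/30000 = 107107/3750 s.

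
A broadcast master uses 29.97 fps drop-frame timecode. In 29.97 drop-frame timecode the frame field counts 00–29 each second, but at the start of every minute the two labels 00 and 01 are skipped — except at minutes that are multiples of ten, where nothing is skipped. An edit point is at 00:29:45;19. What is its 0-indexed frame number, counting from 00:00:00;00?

As if non-drop at 30 labels/s: (0 × 3600 + 29 × 60 + 45) × 30 + 19 = 53569.
Minute boundaries passed: 29; those not divisible by 10: 29 − 2 = 27; dropped labels = 2 × 27 = 54.
Actual frame index = 53569 − 54 = 53515.

53515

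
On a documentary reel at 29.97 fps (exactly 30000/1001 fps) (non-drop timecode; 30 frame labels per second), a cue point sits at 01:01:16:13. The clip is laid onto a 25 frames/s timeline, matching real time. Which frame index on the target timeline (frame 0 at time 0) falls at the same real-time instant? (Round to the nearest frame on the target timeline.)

frame 92003

Source frame index: (1×3600 + 1×60 + 16) × 30 + 13 = 110293.
Real time: 110293 / (30000/1001) = 110403293/30000 s.
Target frame: (110403293/30000) × (25) = 110403293/1200 ≈ 92002.744 → 92003.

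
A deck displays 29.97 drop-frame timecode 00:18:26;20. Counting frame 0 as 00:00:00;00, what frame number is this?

33166

Complete 10-minute blocks: 1, each 17982 frames → 17982.
Remaining 8 whole minutes in the current block: 1800 + 7 × 1798 = 14386 frames.
Within the current minute: 26 × 30 + 20 − 2 = 798 (labels ;00/;01 skipped at this minute). Total = 17982 + 14386 + 798 = 33166.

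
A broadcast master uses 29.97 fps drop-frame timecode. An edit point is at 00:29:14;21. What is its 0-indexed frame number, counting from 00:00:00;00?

As if non-drop at 30 labels/s: (0 × 3600 + 29 × 60 + 14) × 30 + 21 = 52641.
Minute boundaries passed: 29; those not divisible by 10: 29 − 2 = 27; dropped labels = 2 × 27 = 54.
Actual frame index = 52641 − 54 = 52587.

52587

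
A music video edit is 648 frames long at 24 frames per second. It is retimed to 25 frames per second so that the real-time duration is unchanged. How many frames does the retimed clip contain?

Target frames = source frames × (target rate / source rate) = 648 × (25)/(24) = 648 × 25/24 = 675.

675 frames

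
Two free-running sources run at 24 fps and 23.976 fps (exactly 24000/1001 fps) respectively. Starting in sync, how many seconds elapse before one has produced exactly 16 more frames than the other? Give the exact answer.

The gap grows by |24000/1001 − 24| = 24/1001 frames per second.
Time for a 16-frame gap: 16 ÷ (24/1001) = 2002/3 s.

2002/3 seconds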